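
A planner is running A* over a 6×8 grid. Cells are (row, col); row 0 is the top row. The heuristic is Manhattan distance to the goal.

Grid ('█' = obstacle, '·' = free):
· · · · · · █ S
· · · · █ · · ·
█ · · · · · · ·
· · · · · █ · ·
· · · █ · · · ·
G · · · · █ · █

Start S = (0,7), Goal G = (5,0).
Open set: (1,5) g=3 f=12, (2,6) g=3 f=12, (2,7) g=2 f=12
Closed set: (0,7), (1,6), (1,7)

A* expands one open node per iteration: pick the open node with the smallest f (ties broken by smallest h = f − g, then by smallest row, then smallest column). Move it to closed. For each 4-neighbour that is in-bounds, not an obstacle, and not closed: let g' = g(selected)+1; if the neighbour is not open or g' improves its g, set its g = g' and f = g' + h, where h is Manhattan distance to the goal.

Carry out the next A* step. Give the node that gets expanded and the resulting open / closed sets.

expanded=(1,5); open=[(0,5) g=4 f=14, (2,5) g=4 f=12, (2,6) g=3 f=12, (2,7) g=2 f=12]; closed=[(0,7), (1,5), (1,6), (1,7)]

step 1: expand (1,5) (f=12, h=9) → closed; open now [(0,5) g=4 f=14, (2,5) g=4 f=12, (2,6) g=3 f=12, (2,7) g=2 f=12]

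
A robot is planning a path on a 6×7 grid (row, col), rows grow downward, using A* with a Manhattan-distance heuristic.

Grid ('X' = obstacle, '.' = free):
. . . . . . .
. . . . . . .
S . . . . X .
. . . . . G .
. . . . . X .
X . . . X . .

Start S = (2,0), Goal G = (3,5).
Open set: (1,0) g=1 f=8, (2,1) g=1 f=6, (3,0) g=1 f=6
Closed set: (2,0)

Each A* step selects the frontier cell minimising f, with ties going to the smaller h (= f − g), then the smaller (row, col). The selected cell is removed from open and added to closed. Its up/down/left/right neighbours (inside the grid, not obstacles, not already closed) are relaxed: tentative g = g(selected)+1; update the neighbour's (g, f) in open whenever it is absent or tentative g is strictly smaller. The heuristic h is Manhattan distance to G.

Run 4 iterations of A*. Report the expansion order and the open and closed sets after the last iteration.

order=[(2,1) → (2,2) → (2,3) → (2,4)]; open=[(1,0) g=1 f=8, (1,1) g=2 f=8, (1,2) g=3 f=8, (1,3) g=4 f=8, (1,4) g=5 f=8, (3,0) g=1 f=6, (3,1) g=2 f=6, (3,2) g=3 f=6, (3,3) g=4 f=6, (3,4) g=5 f=6]; closed=[(2,0), (2,1), (2,2), (2,3), (2,4)]

step 1: expand (2,1) (f=6, h=5) → closed; open now [(1,0) g=1 f=8, (1,1) g=2 f=8, (2,2) g=2 f=6, (3,0) g=1 f=6, (3,1) g=2 f=6]
step 2: expand (2,2) (f=6, h=4) → closed; open now [(1,0) g=1 f=8, (1,1) g=2 f=8, (1,2) g=3 f=8, (2,3) g=3 f=6, (3,0) g=1 f=6, (3,1) g=2 f=6, (3,2) g=3 f=6]
step 3: expand (2,3) (f=6, h=3) → closed; open now [(1,0) g=1 f=8, (1,1) g=2 f=8, (1,2) g=3 f=8, (1,3) g=4 f=8, (2,4) g=4 f=6, (3,0) g=1 f=6, (3,1) g=2 f=6, (3,2) g=3 f=6, (3,3) g=4 f=6]
step 4: expand (2,4) (f=6, h=2) → closed; open now [(1,0) g=1 f=8, (1,1) g=2 f=8, (1,2) g=3 f=8, (1,3) g=4 f=8, (1,4) g=5 f=8, (3,0) g=1 f=6, (3,1) g=2 f=6, (3,2) g=3 f=6, (3,3) g=4 f=6, (3,4) g=5 f=6]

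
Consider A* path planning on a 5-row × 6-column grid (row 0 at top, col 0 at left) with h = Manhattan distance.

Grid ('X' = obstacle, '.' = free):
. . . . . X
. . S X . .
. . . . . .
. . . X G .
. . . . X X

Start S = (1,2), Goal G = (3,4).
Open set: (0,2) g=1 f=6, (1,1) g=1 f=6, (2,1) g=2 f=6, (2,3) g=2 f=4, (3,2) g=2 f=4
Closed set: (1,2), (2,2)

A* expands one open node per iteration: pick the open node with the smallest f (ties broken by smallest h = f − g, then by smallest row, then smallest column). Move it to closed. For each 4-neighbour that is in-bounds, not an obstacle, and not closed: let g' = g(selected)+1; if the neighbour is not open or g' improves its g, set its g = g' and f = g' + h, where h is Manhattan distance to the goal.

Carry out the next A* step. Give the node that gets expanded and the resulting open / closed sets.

expanded=(2,3); open=[(0,2) g=1 f=6, (1,1) g=1 f=6, (2,1) g=2 f=6, (2,4) g=3 f=4, (3,2) g=2 f=4]; closed=[(1,2), (2,2), (2,3)]

step 1: expand (2,3) (f=4, h=2) → closed; open now [(0,2) g=1 f=6, (1,1) g=1 f=6, (2,1) g=2 f=6, (2,4) g=3 f=4, (3,2) g=2 f=4]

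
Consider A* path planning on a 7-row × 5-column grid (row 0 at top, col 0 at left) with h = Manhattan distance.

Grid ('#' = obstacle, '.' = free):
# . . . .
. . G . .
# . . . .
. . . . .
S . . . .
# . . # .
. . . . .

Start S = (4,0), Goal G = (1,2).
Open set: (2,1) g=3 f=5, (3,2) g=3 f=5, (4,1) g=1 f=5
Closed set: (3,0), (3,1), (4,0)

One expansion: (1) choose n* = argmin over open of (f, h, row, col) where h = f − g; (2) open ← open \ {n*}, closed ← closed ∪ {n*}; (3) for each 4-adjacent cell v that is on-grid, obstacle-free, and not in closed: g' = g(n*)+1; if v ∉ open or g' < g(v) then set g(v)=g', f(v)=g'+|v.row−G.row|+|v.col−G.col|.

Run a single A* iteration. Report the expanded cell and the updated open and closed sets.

step 1: expand (2,1) (f=5, h=2) → closed; open now [(1,1) g=4 f=5, (2,2) g=4 f=5, (3,2) g=3 f=5, (4,1) g=1 f=5]

expanded=(2,1); open=[(1,1) g=4 f=5, (2,2) g=4 f=5, (3,2) g=3 f=5, (4,1) g=1 f=5]; closed=[(2,1), (3,0), (3,1), (4,0)]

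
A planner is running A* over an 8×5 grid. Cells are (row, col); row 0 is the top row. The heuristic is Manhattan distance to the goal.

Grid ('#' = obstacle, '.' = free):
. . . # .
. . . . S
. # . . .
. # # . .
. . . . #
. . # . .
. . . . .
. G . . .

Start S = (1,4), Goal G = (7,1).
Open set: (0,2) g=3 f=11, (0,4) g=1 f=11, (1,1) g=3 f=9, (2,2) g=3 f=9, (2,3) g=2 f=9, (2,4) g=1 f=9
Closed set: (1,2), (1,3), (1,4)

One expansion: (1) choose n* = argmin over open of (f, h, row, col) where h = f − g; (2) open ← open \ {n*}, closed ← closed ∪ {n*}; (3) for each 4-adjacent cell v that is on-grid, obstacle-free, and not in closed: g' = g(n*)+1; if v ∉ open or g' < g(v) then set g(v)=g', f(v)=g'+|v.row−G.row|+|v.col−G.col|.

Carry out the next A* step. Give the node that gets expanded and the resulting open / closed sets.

expanded=(1,1); open=[(0,1) g=4 f=11, (0,2) g=3 f=11, (0,4) g=1 f=11, (1,0) g=4 f=11, (2,2) g=3 f=9, (2,3) g=2 f=9, (2,4) g=1 f=9]; closed=[(1,1), (1,2), (1,3), (1,4)]

step 1: expand (1,1) (f=9, h=6) → closed; open now [(0,1) g=4 f=11, (0,2) g=3 f=11, (0,4) g=1 f=11, (1,0) g=4 f=11, (2,2) g=3 f=9, (2,3) g=2 f=9, (2,4) g=1 f=9]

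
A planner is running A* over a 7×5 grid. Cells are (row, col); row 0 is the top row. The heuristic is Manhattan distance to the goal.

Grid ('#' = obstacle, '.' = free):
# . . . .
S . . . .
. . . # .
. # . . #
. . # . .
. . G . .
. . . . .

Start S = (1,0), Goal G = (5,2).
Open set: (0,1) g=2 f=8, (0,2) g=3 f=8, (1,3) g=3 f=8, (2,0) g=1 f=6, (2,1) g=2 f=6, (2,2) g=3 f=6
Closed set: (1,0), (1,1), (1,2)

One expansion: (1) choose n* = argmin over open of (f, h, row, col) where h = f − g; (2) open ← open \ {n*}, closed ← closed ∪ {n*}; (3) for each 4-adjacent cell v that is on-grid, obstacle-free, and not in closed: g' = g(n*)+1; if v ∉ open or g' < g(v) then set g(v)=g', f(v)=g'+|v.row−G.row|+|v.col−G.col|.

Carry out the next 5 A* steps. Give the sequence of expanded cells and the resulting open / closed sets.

order=[(2,2) → (3,2) → (2,1) → (2,0) → (3,0)]; open=[(0,1) g=2 f=8, (0,2) g=3 f=8, (1,3) g=3 f=8, (3,3) g=5 f=8, (4,0) g=3 f=6]; closed=[(1,0), (1,1), (1,2), (2,0), (2,1), (2,2), (3,0), (3,2)]

step 1: expand (2,2) (f=6, h=3) → closed; open now [(0,1) g=2 f=8, (0,2) g=3 f=8, (1,3) g=3 f=8, (2,0) g=1 f=6, (2,1) g=2 f=6, (3,2) g=4 f=6]
step 2: expand (3,2) (f=6, h=2) → closed; open now [(0,1) g=2 f=8, (0,2) g=3 f=8, (1,3) g=3 f=8, (2,0) g=1 f=6, (2,1) g=2 f=6, (3,3) g=5 f=8]
step 3: expand (2,1) (f=6, h=4) → closed; open now [(0,1) g=2 f=8, (0,2) g=3 f=8, (1,3) g=3 f=8, (2,0) g=1 f=6, (3,3) g=5 f=8]
step 4: expand (2,0) (f=6, h=5) → closed; open now [(0,1) g=2 f=8, (0,2) g=3 f=8, (1,3) g=3 f=8, (3,0) g=2 f=6, (3,3) g=5 f=8]
step 5: expand (3,0) (f=6, h=4) → closed; open now [(0,1) g=2 f=8, (0,2) g=3 f=8, (1,3) g=3 f=8, (3,3) g=5 f=8, (4,0) g=3 f=6]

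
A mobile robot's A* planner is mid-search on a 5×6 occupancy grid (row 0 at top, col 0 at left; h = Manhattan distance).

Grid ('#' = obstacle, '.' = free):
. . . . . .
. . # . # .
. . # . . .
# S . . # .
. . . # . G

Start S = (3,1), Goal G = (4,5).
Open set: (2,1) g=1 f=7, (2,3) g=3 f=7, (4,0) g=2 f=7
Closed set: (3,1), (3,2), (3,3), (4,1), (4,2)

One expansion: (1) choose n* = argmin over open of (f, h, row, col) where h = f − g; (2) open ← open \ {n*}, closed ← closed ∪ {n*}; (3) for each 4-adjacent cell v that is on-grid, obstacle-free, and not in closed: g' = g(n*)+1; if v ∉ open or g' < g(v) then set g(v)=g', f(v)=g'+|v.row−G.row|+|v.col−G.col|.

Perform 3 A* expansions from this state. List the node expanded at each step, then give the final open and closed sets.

order=[(2,3) → (2,4) → (2,5)]; open=[(1,3) g=4 f=9, (1,5) g=6 f=9, (2,1) g=1 f=7, (3,5) g=6 f=7, (4,0) g=2 f=7]; closed=[(2,3), (2,4), (2,5), (3,1), (3,2), (3,3), (4,1), (4,2)]

step 1: expand (2,3) (f=7, h=4) → closed; open now [(1,3) g=4 f=9, (2,1) g=1 f=7, (2,4) g=4 f=7, (4,0) g=2 f=7]
step 2: expand (2,4) (f=7, h=3) → closed; open now [(1,3) g=4 f=9, (2,1) g=1 f=7, (2,5) g=5 f=7, (4,0) g=2 f=7]
step 3: expand (2,5) (f=7, h=2) → closed; open now [(1,3) g=4 f=9, (1,5) g=6 f=9, (2,1) g=1 f=7, (3,5) g=6 f=7, (4,0) g=2 f=7]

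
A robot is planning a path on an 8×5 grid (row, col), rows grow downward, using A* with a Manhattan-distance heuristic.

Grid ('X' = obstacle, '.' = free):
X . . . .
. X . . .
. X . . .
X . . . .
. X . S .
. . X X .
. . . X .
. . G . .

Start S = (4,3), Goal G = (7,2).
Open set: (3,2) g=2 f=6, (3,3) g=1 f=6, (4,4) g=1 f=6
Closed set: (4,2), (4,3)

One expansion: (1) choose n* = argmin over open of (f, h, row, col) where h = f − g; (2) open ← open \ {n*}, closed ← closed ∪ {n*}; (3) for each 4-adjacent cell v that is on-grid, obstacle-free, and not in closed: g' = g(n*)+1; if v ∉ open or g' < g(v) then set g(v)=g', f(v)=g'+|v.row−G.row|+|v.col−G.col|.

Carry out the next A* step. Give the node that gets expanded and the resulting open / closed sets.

step 1: expand (3,2) (f=6, h=4) → closed; open now [(2,2) g=3 f=8, (3,1) g=3 f=8, (3,3) g=1 f=6, (4,4) g=1 f=6]

expanded=(3,2); open=[(2,2) g=3 f=8, (3,1) g=3 f=8, (3,3) g=1 f=6, (4,4) g=1 f=6]; closed=[(3,2), (4,2), (4,3)]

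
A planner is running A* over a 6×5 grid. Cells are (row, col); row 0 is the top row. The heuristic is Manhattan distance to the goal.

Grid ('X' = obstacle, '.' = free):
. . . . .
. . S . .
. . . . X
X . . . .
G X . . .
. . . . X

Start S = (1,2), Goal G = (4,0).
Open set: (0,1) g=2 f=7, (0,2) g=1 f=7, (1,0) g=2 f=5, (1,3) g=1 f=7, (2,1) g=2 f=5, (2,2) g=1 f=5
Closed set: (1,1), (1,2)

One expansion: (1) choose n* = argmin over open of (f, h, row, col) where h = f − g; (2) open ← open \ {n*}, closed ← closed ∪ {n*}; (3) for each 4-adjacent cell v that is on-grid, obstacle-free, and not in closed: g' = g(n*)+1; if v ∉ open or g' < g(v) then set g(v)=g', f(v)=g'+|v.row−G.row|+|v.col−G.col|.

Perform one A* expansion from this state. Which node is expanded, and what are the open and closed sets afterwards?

expanded=(1,0); open=[(0,0) g=3 f=7, (0,1) g=2 f=7, (0,2) g=1 f=7, (1,3) g=1 f=7, (2,0) g=3 f=5, (2,1) g=2 f=5, (2,2) g=1 f=5]; closed=[(1,0), (1,1), (1,2)]

step 1: expand (1,0) (f=5, h=3) → closed; open now [(0,0) g=3 f=7, (0,1) g=2 f=7, (0,2) g=1 f=7, (1,3) g=1 f=7, (2,0) g=3 f=5, (2,1) g=2 f=5, (2,2) g=1 f=5]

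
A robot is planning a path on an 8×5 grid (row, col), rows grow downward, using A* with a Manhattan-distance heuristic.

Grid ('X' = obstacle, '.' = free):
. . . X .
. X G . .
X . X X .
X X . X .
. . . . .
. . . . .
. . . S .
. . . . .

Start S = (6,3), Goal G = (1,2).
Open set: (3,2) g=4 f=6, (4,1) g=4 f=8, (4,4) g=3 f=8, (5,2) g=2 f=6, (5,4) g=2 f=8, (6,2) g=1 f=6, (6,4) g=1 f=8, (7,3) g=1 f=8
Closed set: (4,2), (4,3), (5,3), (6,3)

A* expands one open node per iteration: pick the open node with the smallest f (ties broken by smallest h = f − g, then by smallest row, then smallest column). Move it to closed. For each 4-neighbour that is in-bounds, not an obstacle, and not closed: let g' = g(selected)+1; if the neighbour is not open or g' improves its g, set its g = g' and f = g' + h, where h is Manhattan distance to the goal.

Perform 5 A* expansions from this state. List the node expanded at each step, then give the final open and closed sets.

order=[(3,2) → (5,2) → (6,2) → (4,1) → (4,4)]; open=[(3,4) g=4 f=8, (4,0) g=5 f=10, (5,1) g=3 f=8, (5,4) g=2 f=8, (6,1) g=2 f=8, (6,4) g=1 f=8, (7,2) g=2 f=8, (7,3) g=1 f=8]; closed=[(3,2), (4,1), (4,2), (4,3), (4,4), (5,2), (5,3), (6,2), (6,3)]

step 1: expand (3,2) (f=6, h=2) → closed; open now [(4,1) g=4 f=8, (4,4) g=3 f=8, (5,2) g=2 f=6, (5,4) g=2 f=8, (6,2) g=1 f=6, (6,4) g=1 f=8, (7,3) g=1 f=8]
step 2: expand (5,2) (f=6, h=4) → closed; open now [(4,1) g=4 f=8, (4,4) g=3 f=8, (5,1) g=3 f=8, (5,4) g=2 f=8, (6,2) g=1 f=6, (6,4) g=1 f=8, (7,3) g=1 f=8]
step 3: expand (6,2) (f=6, h=5) → closed; open now [(4,1) g=4 f=8, (4,4) g=3 f=8, (5,1) g=3 f=8, (5,4) g=2 f=8, (6,1) g=2 f=8, (6,4) g=1 f=8, (7,2) g=2 f=8, (7,3) g=1 f=8]
step 4: expand (4,1) (f=8, h=4) → closed; open now [(4,0) g=5 f=10, (4,4) g=3 f=8, (5,1) g=3 f=8, (5,4) g=2 f=8, (6,1) g=2 f=8, (6,4) g=1 f=8, (7,2) g=2 f=8, (7,3) g=1 f=8]
step 5: expand (4,4) (f=8, h=5) → closed; open now [(3,4) g=4 f=8, (4,0) g=5 f=10, (5,1) g=3 f=8, (5,4) g=2 f=8, (6,1) g=2 f=8, (6,4) g=1 f=8, (7,2) g=2 f=8, (7,3) g=1 f=8]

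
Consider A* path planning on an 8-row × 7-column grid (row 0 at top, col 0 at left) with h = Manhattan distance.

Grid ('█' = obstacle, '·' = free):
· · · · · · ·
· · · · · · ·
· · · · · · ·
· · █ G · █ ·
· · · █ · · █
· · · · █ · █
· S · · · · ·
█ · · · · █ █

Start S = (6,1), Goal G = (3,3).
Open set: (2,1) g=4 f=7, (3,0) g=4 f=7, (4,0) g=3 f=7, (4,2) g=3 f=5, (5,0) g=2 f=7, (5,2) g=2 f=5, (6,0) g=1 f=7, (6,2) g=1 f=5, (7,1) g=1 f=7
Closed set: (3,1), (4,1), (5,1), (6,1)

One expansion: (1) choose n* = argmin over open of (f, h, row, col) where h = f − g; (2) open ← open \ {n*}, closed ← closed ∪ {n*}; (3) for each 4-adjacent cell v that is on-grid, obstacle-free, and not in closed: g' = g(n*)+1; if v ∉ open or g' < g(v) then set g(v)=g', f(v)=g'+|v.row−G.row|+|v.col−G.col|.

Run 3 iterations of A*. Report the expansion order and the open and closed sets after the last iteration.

order=[(4,2) → (5,2) → (5,3)]; open=[(2,1) g=4 f=7, (3,0) g=4 f=7, (4,0) g=3 f=7, (5,0) g=2 f=7, (6,0) g=1 f=7, (6,2) g=1 f=5, (6,3) g=4 f=7, (7,1) g=1 f=7]; closed=[(3,1), (4,1), (4,2), (5,1), (5,2), (5,3), (6,1)]

step 1: expand (4,2) (f=5, h=2) → closed; open now [(2,1) g=4 f=7, (3,0) g=4 f=7, (4,0) g=3 f=7, (5,0) g=2 f=7, (5,2) g=2 f=5, (6,0) g=1 f=7, (6,2) g=1 f=5, (7,1) g=1 f=7]
step 2: expand (5,2) (f=5, h=3) → closed; open now [(2,1) g=4 f=7, (3,0) g=4 f=7, (4,0) g=3 f=7, (5,0) g=2 f=7, (5,3) g=3 f=5, (6,0) g=1 f=7, (6,2) g=1 f=5, (7,1) g=1 f=7]
step 3: expand (5,3) (f=5, h=2) → closed; open now [(2,1) g=4 f=7, (3,0) g=4 f=7, (4,0) g=3 f=7, (5,0) g=2 f=7, (6,0) g=1 f=7, (6,2) g=1 f=5, (6,3) g=4 f=7, (7,1) g=1 f=7]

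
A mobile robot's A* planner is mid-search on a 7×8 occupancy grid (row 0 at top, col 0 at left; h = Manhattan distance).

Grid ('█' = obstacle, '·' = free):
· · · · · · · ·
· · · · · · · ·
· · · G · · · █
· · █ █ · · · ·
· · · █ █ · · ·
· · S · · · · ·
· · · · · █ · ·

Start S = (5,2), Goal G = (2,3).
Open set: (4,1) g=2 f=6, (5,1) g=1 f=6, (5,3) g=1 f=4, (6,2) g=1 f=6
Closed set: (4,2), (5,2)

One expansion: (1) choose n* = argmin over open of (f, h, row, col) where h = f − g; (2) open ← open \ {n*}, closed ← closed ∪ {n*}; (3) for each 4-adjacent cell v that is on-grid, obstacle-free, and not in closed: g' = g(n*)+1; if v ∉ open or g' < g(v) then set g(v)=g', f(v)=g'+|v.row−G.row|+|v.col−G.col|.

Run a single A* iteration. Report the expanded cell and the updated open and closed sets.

step 1: expand (5,3) (f=4, h=3) → closed; open now [(4,1) g=2 f=6, (5,1) g=1 f=6, (5,4) g=2 f=6, (6,2) g=1 f=6, (6,3) g=2 f=6]

expanded=(5,3); open=[(4,1) g=2 f=6, (5,1) g=1 f=6, (5,4) g=2 f=6, (6,2) g=1 f=6, (6,3) g=2 f=6]; closed=[(4,2), (5,2), (5,3)]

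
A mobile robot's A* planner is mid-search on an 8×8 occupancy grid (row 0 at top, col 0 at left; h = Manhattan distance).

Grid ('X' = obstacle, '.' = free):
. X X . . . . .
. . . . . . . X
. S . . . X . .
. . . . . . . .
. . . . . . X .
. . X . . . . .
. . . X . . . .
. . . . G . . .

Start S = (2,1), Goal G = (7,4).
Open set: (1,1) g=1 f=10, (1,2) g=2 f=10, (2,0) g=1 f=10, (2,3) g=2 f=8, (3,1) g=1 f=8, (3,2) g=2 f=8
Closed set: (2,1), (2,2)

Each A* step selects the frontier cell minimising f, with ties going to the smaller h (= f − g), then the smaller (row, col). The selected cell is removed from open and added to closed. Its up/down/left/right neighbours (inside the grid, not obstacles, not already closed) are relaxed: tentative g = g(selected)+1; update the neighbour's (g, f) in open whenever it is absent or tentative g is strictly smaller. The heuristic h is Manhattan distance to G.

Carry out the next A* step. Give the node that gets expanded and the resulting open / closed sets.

step 1: expand (2,3) (f=8, h=6) → closed; open now [(1,1) g=1 f=10, (1,2) g=2 f=10, (1,3) g=3 f=10, (2,0) g=1 f=10, (2,4) g=3 f=8, (3,1) g=1 f=8, (3,2) g=2 f=8, (3,3) g=3 f=8]

expanded=(2,3); open=[(1,1) g=1 f=10, (1,2) g=2 f=10, (1,3) g=3 f=10, (2,0) g=1 f=10, (2,4) g=3 f=8, (3,1) g=1 f=8, (3,2) g=2 f=8, (3,3) g=3 f=8]; closed=[(2,1), (2,2), (2,3)]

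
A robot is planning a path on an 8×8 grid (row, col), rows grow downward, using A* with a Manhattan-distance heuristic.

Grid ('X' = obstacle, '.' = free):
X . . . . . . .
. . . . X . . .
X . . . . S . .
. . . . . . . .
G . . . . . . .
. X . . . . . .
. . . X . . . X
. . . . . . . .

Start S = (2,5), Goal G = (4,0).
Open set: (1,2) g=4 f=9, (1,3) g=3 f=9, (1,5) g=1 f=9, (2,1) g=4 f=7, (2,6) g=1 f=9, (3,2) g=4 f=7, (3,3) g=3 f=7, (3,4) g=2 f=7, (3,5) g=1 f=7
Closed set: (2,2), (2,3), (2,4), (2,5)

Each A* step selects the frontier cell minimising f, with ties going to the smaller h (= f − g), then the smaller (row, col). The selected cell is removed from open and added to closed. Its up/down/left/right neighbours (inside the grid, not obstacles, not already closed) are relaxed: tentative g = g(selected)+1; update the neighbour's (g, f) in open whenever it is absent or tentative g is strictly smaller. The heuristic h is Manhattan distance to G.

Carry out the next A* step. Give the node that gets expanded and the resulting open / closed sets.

step 1: expand (2,1) (f=7, h=3) → closed; open now [(1,1) g=5 f=9, (1,2) g=4 f=9, (1,3) g=3 f=9, (1,5) g=1 f=9, (2,6) g=1 f=9, (3,1) g=5 f=7, (3,2) g=4 f=7, (3,3) g=3 f=7, (3,4) g=2 f=7, (3,5) g=1 f=7]

expanded=(2,1); open=[(1,1) g=5 f=9, (1,2) g=4 f=9, (1,3) g=3 f=9, (1,5) g=1 f=9, (2,6) g=1 f=9, (3,1) g=5 f=7, (3,2) g=4 f=7, (3,3) g=3 f=7, (3,4) g=2 f=7, (3,5) g=1 f=7]; closed=[(2,1), (2,2), (2,3), (2,4), (2,5)]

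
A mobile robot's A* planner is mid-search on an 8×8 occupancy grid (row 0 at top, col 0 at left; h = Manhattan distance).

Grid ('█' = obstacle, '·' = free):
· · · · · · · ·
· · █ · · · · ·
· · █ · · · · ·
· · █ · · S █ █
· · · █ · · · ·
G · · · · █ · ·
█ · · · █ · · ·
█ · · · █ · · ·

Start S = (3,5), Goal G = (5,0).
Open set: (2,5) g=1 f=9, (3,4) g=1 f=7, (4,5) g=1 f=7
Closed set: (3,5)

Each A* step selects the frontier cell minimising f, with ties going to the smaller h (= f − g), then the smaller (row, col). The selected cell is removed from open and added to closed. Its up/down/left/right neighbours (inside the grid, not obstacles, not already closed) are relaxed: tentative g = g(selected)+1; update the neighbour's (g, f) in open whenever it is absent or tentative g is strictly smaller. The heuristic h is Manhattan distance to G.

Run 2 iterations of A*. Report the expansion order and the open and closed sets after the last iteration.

order=[(3,4) → (3,3)]; open=[(2,3) g=3 f=9, (2,4) g=2 f=9, (2,5) g=1 f=9, (4,4) g=2 f=7, (4,5) g=1 f=7]; closed=[(3,3), (3,4), (3,5)]

step 1: expand (3,4) (f=7, h=6) → closed; open now [(2,4) g=2 f=9, (2,5) g=1 f=9, (3,3) g=2 f=7, (4,4) g=2 f=7, (4,5) g=1 f=7]
step 2: expand (3,3) (f=7, h=5) → closed; open now [(2,3) g=3 f=9, (2,4) g=2 f=9, (2,5) g=1 f=9, (4,4) g=2 f=7, (4,5) g=1 f=7]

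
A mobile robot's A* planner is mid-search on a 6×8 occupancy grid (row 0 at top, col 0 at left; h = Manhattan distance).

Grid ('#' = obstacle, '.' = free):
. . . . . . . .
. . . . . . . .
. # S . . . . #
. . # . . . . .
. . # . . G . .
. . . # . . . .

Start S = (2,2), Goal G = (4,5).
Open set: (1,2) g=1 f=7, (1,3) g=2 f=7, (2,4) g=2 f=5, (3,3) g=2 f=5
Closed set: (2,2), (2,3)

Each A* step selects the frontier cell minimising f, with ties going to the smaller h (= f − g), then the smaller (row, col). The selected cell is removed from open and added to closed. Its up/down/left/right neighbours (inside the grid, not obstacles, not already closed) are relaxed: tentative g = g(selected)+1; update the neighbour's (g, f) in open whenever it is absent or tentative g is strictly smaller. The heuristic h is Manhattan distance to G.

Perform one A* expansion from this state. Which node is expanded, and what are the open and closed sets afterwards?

expanded=(2,4); open=[(1,2) g=1 f=7, (1,3) g=2 f=7, (1,4) g=3 f=7, (2,5) g=3 f=5, (3,3) g=2 f=5, (3,4) g=3 f=5]; closed=[(2,2), (2,3), (2,4)]

step 1: expand (2,4) (f=5, h=3) → closed; open now [(1,2) g=1 f=7, (1,3) g=2 f=7, (1,4) g=3 f=7, (2,5) g=3 f=5, (3,3) g=2 f=5, (3,4) g=3 f=5]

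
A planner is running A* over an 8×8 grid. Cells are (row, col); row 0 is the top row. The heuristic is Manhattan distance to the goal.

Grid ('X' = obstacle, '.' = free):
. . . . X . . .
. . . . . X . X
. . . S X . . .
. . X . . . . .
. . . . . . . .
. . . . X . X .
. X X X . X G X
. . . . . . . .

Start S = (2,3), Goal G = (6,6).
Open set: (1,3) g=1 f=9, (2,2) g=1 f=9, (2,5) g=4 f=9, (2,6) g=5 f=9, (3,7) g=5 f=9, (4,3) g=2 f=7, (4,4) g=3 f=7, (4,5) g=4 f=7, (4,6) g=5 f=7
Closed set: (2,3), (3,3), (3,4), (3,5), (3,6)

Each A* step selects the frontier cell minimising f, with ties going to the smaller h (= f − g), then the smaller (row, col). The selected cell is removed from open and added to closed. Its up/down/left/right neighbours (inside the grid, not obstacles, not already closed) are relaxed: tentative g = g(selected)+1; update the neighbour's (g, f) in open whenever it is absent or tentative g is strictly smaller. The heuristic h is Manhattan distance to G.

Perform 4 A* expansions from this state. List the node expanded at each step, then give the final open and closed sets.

order=[(4,6) → (4,5) → (5,5) → (4,4)]; open=[(1,3) g=1 f=9, (2,2) g=1 f=9, (2,5) g=4 f=9, (2,6) g=5 f=9, (3,7) g=5 f=9, (4,3) g=2 f=7, (4,7) g=6 f=9]; closed=[(2,3), (3,3), (3,4), (3,5), (3,6), (4,4), (4,5), (4,6), (5,5)]

step 1: expand (4,6) (f=7, h=2) → closed; open now [(1,3) g=1 f=9, (2,2) g=1 f=9, (2,5) g=4 f=9, (2,6) g=5 f=9, (3,7) g=5 f=9, (4,3) g=2 f=7, (4,4) g=3 f=7, (4,5) g=4 f=7, (4,7) g=6 f=9]
step 2: expand (4,5) (f=7, h=3) → closed; open now [(1,3) g=1 f=9, (2,2) g=1 f=9, (2,5) g=4 f=9, (2,6) g=5 f=9, (3,7) g=5 f=9, (4,3) g=2 f=7, (4,4) g=3 f=7, (4,7) g=6 f=9, (5,5) g=5 f=7]
step 3: expand (5,5) (f=7, h=2) → closed; open now [(1,3) g=1 f=9, (2,2) g=1 f=9, (2,5) g=4 f=9, (2,6) g=5 f=9, (3,7) g=5 f=9, (4,3) g=2 f=7, (4,4) g=3 f=7, (4,7) g=6 f=9]
step 4: expand (4,4) (f=7, h=4) → closed; open now [(1,3) g=1 f=9, (2,2) g=1 f=9, (2,5) g=4 f=9, (2,6) g=5 f=9, (3,7) g=5 f=9, (4,3) g=2 f=7, (4,7) g=6 f=9]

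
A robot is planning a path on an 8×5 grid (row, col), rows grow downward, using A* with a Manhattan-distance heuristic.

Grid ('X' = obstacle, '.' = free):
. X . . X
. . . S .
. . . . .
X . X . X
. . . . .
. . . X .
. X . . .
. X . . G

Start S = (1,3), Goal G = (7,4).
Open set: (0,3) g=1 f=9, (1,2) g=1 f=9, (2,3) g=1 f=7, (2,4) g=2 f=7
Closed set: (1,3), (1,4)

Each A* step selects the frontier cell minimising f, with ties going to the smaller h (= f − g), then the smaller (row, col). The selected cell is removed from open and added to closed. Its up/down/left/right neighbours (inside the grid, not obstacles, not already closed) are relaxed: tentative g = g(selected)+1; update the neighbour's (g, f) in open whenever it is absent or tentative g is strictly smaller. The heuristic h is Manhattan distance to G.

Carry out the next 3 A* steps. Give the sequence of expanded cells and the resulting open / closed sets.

step 1: expand (2,4) (f=7, h=5) → closed; open now [(0,3) g=1 f=9, (1,2) g=1 f=9, (2,3) g=1 f=7]
step 2: expand (2,3) (f=7, h=6) → closed; open now [(0,3) g=1 f=9, (1,2) g=1 f=9, (2,2) g=2 f=9, (3,3) g=2 f=7]
step 3: expand (3,3) (f=7, h=5) → closed; open now [(0,3) g=1 f=9, (1,2) g=1 f=9, (2,2) g=2 f=9, (4,3) g=3 f=7]

order=[(2,4) → (2,3) → (3,3)]; open=[(0,3) g=1 f=9, (1,2) g=1 f=9, (2,2) g=2 f=9, (4,3) g=3 f=7]; closed=[(1,3), (1,4), (2,3), (2,4), (3,3)]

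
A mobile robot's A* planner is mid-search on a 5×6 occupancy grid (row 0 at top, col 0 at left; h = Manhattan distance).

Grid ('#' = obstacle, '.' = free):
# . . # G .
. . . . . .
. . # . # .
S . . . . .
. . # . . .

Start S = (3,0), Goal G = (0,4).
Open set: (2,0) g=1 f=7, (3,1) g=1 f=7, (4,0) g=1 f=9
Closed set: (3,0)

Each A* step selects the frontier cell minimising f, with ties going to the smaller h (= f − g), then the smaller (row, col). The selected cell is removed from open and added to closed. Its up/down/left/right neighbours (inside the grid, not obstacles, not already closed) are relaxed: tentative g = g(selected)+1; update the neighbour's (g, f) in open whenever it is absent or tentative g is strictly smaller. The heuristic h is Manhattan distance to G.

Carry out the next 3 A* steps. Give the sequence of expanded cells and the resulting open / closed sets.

step 1: expand (2,0) (f=7, h=6) → closed; open now [(1,0) g=2 f=7, (2,1) g=2 f=7, (3,1) g=1 f=7, (4,0) g=1 f=9]
step 2: expand (1,0) (f=7, h=5) → closed; open now [(1,1) g=3 f=7, (2,1) g=2 f=7, (3,1) g=1 f=7, (4,0) g=1 f=9]
step 3: expand (1,1) (f=7, h=4) → closed; open now [(0,1) g=4 f=7, (1,2) g=4 f=7, (2,1) g=2 f=7, (3,1) g=1 f=7, (4,0) g=1 f=9]

order=[(2,0) → (1,0) → (1,1)]; open=[(0,1) g=4 f=7, (1,2) g=4 f=7, (2,1) g=2 f=7, (3,1) g=1 f=7, (4,0) g=1 f=9]; closed=[(1,0), (1,1), (2,0), (3,0)]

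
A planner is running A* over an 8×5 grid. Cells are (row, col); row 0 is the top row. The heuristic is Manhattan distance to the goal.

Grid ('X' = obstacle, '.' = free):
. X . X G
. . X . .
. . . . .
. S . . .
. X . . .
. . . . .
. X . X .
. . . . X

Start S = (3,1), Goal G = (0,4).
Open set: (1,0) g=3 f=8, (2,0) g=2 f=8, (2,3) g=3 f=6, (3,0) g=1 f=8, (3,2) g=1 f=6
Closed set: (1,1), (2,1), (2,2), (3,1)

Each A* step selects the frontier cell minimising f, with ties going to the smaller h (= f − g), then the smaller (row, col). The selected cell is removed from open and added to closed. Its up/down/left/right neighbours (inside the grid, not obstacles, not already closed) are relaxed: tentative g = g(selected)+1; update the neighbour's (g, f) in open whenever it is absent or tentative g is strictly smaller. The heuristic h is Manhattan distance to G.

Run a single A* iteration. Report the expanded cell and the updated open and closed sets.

expanded=(2,3); open=[(1,0) g=3 f=8, (1,3) g=4 f=6, (2,0) g=2 f=8, (2,4) g=4 f=6, (3,0) g=1 f=8, (3,2) g=1 f=6, (3,3) g=4 f=8]; closed=[(1,1), (2,1), (2,2), (2,3), (3,1)]

step 1: expand (2,3) (f=6, h=3) → closed; open now [(1,0) g=3 f=8, (1,3) g=4 f=6, (2,0) g=2 f=8, (2,4) g=4 f=6, (3,0) g=1 f=8, (3,2) g=1 f=6, (3,3) g=4 f=8]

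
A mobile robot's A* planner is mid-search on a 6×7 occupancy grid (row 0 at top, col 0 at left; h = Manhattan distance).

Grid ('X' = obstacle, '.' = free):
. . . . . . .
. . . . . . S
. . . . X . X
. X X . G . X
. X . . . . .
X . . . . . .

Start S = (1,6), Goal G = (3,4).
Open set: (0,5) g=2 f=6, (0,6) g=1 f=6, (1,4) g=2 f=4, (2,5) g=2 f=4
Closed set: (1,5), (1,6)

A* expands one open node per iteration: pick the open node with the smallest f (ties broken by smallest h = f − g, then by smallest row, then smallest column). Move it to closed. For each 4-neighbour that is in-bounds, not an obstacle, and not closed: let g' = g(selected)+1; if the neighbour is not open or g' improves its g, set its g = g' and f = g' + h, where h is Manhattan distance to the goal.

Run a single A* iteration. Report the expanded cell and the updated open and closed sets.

expanded=(1,4); open=[(0,4) g=3 f=6, (0,5) g=2 f=6, (0,6) g=1 f=6, (1,3) g=3 f=6, (2,5) g=2 f=4]; closed=[(1,4), (1,5), (1,6)]

step 1: expand (1,4) (f=4, h=2) → closed; open now [(0,4) g=3 f=6, (0,5) g=2 f=6, (0,6) g=1 f=6, (1,3) g=3 f=6, (2,5) g=2 f=4]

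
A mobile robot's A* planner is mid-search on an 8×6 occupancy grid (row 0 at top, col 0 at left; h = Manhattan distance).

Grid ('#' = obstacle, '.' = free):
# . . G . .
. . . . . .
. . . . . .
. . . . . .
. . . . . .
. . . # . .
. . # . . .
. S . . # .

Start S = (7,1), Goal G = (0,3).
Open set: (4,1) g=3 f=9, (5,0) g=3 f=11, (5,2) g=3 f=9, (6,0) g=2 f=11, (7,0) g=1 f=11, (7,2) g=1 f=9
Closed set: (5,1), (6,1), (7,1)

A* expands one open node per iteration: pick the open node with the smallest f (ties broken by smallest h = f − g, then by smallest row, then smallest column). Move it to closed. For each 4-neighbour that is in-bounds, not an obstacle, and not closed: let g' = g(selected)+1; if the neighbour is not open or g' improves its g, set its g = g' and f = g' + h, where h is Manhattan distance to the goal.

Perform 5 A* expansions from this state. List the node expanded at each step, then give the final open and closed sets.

step 1: expand (4,1) (f=9, h=6) → closed; open now [(3,1) g=4 f=9, (4,0) g=4 f=11, (4,2) g=4 f=9, (5,0) g=3 f=11, (5,2) g=3 f=9, (6,0) g=2 f=11, (7,0) g=1 f=11, (7,2) g=1 f=9]
step 2: expand (3,1) (f=9, h=5) → closed; open now [(2,1) g=5 f=9, (3,0) g=5 f=11, (3,2) g=5 f=9, (4,0) g=4 f=11, (4,2) g=4 f=9, (5,0) g=3 f=11, (5,2) g=3 f=9, (6,0) g=2 f=11, (7,0) g=1 f=11, (7,2) g=1 f=9]
step 3: expand (2,1) (f=9, h=4) → closed; open now [(1,1) g=6 f=9, (2,0) g=6 f=11, (2,2) g=6 f=9, (3,0) g=5 f=11, (3,2) g=5 f=9, (4,0) g=4 f=11, (4,2) g=4 f=9, (5,0) g=3 f=11, (5,2) g=3 f=9, (6,0) g=2 f=11, (7,0) g=1 f=11, (7,2) g=1 f=9]
step 4: expand (1,1) (f=9, h=3) → closed; open now [(0,1) g=7 f=9, (1,0) g=7 f=11, (1,2) g=7 f=9, (2,0) g=6 f=11, (2,2) g=6 f=9, (3,0) g=5 f=11, (3,2) g=5 f=9, (4,0) g=4 f=11, (4,2) g=4 f=9, (5,0) g=3 f=11, (5,2) g=3 f=9, (6,0) g=2 f=11, (7,0) g=1 f=11, (7,2) g=1 f=9]
step 5: expand (0,1) (f=9, h=2) → closed; open now [(0,2) g=8 f=9, (1,0) g=7 f=11, (1,2) g=7 f=9, (2,0) g=6 f=11, (2,2) g=6 f=9, (3,0) g=5 f=11, (3,2) g=5 f=9, (4,0) g=4 f=11, (4,2) g=4 f=9, (5,0) g=3 f=11, (5,2) g=3 f=9, (6,0) g=2 f=11, (7,0) g=1 f=11, (7,2) g=1 f=9]

order=[(4,1) → (3,1) → (2,1) → (1,1) → (0,1)]; open=[(0,2) g=8 f=9, (1,0) g=7 f=11, (1,2) g=7 f=9, (2,0) g=6 f=11, (2,2) g=6 f=9, (3,0) g=5 f=11, (3,2) g=5 f=9, (4,0) g=4 f=11, (4,2) g=4 f=9, (5,0) g=3 f=11, (5,2) g=3 f=9, (6,0) g=2 f=11, (7,0) g=1 f=11, (7,2) g=1 f=9]; closed=[(0,1), (1,1), (2,1), (3,1), (4,1), (5,1), (6,1), (7,1)]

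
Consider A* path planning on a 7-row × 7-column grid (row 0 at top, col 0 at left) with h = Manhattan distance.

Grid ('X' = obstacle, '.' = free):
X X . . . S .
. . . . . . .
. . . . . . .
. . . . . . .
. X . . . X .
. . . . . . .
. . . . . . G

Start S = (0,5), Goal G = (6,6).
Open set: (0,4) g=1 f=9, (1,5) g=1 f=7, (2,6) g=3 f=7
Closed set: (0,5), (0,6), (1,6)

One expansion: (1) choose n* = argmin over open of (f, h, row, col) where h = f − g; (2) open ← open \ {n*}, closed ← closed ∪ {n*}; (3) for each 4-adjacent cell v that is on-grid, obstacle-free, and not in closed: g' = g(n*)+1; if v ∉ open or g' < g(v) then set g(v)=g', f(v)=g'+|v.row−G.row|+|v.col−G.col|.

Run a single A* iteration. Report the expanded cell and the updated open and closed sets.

step 1: expand (2,6) (f=7, h=4) → closed; open now [(0,4) g=1 f=9, (1,5) g=1 f=7, (2,5) g=4 f=9, (3,6) g=4 f=7]

expanded=(2,6); open=[(0,4) g=1 f=9, (1,5) g=1 f=7, (2,5) g=4 f=9, (3,6) g=4 f=7]; closed=[(0,5), (0,6), (1,6), (2,6)]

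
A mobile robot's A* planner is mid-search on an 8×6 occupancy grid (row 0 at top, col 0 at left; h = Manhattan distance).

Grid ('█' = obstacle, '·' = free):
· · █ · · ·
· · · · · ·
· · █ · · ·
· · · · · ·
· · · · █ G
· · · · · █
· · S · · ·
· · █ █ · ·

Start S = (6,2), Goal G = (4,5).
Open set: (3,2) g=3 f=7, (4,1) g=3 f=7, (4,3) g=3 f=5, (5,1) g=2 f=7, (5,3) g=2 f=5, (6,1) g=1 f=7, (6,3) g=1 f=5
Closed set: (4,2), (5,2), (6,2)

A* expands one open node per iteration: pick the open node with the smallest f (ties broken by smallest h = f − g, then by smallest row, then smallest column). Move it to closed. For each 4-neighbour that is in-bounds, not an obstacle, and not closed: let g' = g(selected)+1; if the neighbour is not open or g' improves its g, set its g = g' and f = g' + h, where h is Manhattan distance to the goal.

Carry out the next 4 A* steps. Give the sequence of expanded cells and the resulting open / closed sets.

order=[(4,3) → (5,3) → (5,4) → (6,3)]; open=[(3,2) g=3 f=7, (3,3) g=4 f=7, (4,1) g=3 f=7, (5,1) g=2 f=7, (6,1) g=1 f=7, (6,4) g=2 f=5]; closed=[(4,2), (4,3), (5,2), (5,3), (5,4), (6,2), (6,3)]

step 1: expand (4,3) (f=5, h=2) → closed; open now [(3,2) g=3 f=7, (3,3) g=4 f=7, (4,1) g=3 f=7, (5,1) g=2 f=7, (5,3) g=2 f=5, (6,1) g=1 f=7, (6,3) g=1 f=5]
step 2: expand (5,3) (f=5, h=3) → closed; open now [(3,2) g=3 f=7, (3,3) g=4 f=7, (4,1) g=3 f=7, (5,1) g=2 f=7, (5,4) g=3 f=5, (6,1) g=1 f=7, (6,3) g=1 f=5]
step 3: expand (5,4) (f=5, h=2) → closed; open now [(3,2) g=3 f=7, (3,3) g=4 f=7, (4,1) g=3 f=7, (5,1) g=2 f=7, (6,1) g=1 f=7, (6,3) g=1 f=5, (6,4) g=4 f=7]
step 4: expand (6,3) (f=5, h=4) → closed; open now [(3,2) g=3 f=7, (3,3) g=4 f=7, (4,1) g=3 f=7, (5,1) g=2 f=7, (6,1) g=1 f=7, (6,4) g=2 f=5]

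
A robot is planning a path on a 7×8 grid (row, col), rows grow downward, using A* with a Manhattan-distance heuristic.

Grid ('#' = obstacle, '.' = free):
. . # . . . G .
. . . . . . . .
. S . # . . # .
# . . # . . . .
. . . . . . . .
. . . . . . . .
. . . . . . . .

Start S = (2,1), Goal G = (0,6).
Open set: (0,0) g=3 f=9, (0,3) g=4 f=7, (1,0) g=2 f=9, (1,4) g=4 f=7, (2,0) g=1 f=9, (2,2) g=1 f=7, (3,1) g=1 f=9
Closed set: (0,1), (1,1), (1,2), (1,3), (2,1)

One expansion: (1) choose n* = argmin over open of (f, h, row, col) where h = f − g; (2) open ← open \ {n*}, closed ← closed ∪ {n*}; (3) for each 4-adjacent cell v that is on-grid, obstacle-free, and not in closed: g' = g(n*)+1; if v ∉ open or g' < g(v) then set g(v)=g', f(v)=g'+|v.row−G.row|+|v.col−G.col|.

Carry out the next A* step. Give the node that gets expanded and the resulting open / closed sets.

step 1: expand (0,3) (f=7, h=3) → closed; open now [(0,0) g=3 f=9, (0,4) g=5 f=7, (1,0) g=2 f=9, (1,4) g=4 f=7, (2,0) g=1 f=9, (2,2) g=1 f=7, (3,1) g=1 f=9]

expanded=(0,3); open=[(0,0) g=3 f=9, (0,4) g=5 f=7, (1,0) g=2 f=9, (1,4) g=4 f=7, (2,0) g=1 f=9, (2,2) g=1 f=7, (3,1) g=1 f=9]; closed=[(0,1), (0,3), (1,1), (1,2), (1,3), (2,1)]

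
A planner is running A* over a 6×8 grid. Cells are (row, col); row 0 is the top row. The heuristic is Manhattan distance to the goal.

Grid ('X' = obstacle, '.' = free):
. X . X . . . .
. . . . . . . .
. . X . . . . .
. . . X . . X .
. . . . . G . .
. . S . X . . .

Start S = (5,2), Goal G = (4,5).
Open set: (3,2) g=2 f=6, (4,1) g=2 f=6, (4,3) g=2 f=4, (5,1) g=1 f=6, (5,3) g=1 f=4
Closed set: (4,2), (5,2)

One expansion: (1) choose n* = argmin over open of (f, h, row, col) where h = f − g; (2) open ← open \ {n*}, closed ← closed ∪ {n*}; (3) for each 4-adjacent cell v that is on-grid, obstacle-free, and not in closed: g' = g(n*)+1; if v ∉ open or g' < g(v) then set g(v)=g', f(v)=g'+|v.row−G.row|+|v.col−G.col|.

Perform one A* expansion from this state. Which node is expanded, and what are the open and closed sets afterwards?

step 1: expand (4,3) (f=4, h=2) → closed; open now [(3,2) g=2 f=6, (4,1) g=2 f=6, (4,4) g=3 f=4, (5,1) g=1 f=6, (5,3) g=1 f=4]

expanded=(4,3); open=[(3,2) g=2 f=6, (4,1) g=2 f=6, (4,4) g=3 f=4, (5,1) g=1 f=6, (5,3) g=1 f=4]; closed=[(4,2), (4,3), (5,2)]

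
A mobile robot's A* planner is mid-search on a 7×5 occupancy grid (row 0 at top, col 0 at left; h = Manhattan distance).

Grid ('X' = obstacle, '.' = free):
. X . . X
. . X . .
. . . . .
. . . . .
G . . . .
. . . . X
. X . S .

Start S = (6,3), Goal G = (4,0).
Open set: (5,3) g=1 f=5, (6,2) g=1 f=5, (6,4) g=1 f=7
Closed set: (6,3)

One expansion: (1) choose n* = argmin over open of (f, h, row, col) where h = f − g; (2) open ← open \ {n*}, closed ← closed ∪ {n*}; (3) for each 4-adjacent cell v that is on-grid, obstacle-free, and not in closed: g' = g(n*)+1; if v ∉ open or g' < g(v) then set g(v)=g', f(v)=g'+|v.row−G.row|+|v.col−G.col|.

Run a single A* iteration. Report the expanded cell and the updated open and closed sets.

step 1: expand (5,3) (f=5, h=4) → closed; open now [(4,3) g=2 f=5, (5,2) g=2 f=5, (6,2) g=1 f=5, (6,4) g=1 f=7]

expanded=(5,3); open=[(4,3) g=2 f=5, (5,2) g=2 f=5, (6,2) g=1 f=5, (6,4) g=1 f=7]; closed=[(5,3), (6,3)]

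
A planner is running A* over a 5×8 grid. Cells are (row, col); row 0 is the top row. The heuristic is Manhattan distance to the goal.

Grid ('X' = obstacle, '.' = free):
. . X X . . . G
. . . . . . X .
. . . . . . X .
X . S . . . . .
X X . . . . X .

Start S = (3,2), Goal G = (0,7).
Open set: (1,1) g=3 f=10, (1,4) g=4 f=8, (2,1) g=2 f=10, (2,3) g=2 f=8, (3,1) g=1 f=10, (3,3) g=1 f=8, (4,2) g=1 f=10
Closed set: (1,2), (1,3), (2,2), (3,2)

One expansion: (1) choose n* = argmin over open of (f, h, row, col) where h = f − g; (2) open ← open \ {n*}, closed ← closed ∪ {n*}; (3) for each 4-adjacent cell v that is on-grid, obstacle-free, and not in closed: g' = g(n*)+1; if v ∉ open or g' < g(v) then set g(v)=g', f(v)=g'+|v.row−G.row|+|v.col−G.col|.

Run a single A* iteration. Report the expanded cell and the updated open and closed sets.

step 1: expand (1,4) (f=8, h=4) → closed; open now [(0,4) g=5 f=8, (1,1) g=3 f=10, (1,5) g=5 f=8, (2,1) g=2 f=10, (2,3) g=2 f=8, (2,4) g=5 f=10, (3,1) g=1 f=10, (3,3) g=1 f=8, (4,2) g=1 f=10]

expanded=(1,4); open=[(0,4) g=5 f=8, (1,1) g=3 f=10, (1,5) g=5 f=8, (2,1) g=2 f=10, (2,3) g=2 f=8, (2,4) g=5 f=10, (3,1) g=1 f=10, (3,3) g=1 f=8, (4,2) g=1 f=10]; closed=[(1,2), (1,3), (1,4), (2,2), (3,2)]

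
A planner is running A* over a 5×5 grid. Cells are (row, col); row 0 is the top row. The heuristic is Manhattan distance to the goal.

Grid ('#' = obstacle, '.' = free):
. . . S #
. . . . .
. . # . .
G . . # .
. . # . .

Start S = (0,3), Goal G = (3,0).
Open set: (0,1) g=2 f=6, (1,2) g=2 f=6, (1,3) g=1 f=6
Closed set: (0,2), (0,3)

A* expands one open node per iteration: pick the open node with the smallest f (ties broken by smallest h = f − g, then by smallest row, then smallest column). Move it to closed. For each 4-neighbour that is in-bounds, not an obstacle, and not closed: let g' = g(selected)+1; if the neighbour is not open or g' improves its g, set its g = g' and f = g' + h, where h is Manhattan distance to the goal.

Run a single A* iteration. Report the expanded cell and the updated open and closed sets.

step 1: expand (0,1) (f=6, h=4) → closed; open now [(0,0) g=3 f=6, (1,1) g=3 f=6, (1,2) g=2 f=6, (1,3) g=1 f=6]

expanded=(0,1); open=[(0,0) g=3 f=6, (1,1) g=3 f=6, (1,2) g=2 f=6, (1,3) g=1 f=6]; closed=[(0,1), (0,2), (0,3)]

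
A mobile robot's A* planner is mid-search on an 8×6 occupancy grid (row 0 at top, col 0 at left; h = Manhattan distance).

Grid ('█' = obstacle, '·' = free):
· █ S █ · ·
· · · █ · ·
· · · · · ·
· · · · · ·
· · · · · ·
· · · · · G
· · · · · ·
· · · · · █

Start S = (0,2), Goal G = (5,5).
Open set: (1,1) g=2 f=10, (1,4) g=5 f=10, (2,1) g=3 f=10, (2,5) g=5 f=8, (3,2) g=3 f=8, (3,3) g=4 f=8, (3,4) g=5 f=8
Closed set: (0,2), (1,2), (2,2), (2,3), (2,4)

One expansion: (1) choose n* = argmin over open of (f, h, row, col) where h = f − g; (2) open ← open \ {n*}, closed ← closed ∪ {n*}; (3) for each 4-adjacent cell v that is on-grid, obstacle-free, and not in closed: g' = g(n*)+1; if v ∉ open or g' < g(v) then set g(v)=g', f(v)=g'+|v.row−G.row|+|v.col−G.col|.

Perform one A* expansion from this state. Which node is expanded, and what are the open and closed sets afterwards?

expanded=(2,5); open=[(1,1) g=2 f=10, (1,4) g=5 f=10, (1,5) g=6 f=10, (2,1) g=3 f=10, (3,2) g=3 f=8, (3,3) g=4 f=8, (3,4) g=5 f=8, (3,5) g=6 f=8]; closed=[(0,2), (1,2), (2,2), (2,3), (2,4), (2,5)]

step 1: expand (2,5) (f=8, h=3) → closed; open now [(1,1) g=2 f=10, (1,4) g=5 f=10, (1,5) g=6 f=10, (2,1) g=3 f=10, (3,2) g=3 f=8, (3,3) g=4 f=8, (3,4) g=5 f=8, (3,5) g=6 f=8]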